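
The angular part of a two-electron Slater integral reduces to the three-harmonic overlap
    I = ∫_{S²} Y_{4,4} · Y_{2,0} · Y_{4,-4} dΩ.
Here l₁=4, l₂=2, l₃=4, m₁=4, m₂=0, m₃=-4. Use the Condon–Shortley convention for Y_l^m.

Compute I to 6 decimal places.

Checks pass: Σm=0; 10 even; l₃=4∈[2,6].
(2·4+1)(2·2+1)(2·4+1) = 405
Δ: 2! 6! 2! / 11! → 1/13860
sum: t=0:+1/192 t=1:−1/36 t=2:+1/192 = -5/288
3j²(4 2 4; 0 0 0) = Δ·Π!·Σ² = 20/693  (sign -1)
sum: t=0:+1/2880 = 1/2880
3j²(4 2 4; 4 0 -4) = Δ·Π!·Σ² = 28/495  (sign +1)
combine: 4πI² = 405·20/693·28/495 = 80/121
take √, sign -1: I = -0.22937568

-0.229376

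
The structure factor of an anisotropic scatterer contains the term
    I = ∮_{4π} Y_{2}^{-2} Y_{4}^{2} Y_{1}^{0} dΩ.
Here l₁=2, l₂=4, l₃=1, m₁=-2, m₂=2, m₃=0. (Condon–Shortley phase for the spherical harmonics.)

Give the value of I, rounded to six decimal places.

0.000000

l₃=1 ∉ [2,6] — triangle fails ⇒ I = 0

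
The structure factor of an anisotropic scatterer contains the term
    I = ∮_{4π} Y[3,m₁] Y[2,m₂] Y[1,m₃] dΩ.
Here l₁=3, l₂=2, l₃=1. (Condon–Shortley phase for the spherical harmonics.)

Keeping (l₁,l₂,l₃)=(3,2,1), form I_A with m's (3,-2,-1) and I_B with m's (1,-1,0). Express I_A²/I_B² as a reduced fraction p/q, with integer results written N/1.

Shared (l₁,l₂,l₃)=(3,2,1): N and (l;000)² cancel in I_A²/I_B².
A: Δ = 4!·2!·0!/7! = 1/105; Racah Σ t=0..0: t=0:+1/48 = 1/48; ⇒ 3j(3 2 1; 3 -2 -1)² = 1/7, sgn +1
B: Δ = 4!·2!·0!/7! = 1/105; Racah Σ t=1..1: t=1:−1/6 = -1/6; ⇒ 3j(3 2 1; 1 -1 0)² = 8/105, sgn +1
I_A²/I_B² = (1/7)/(8/105) = 15/8

15/8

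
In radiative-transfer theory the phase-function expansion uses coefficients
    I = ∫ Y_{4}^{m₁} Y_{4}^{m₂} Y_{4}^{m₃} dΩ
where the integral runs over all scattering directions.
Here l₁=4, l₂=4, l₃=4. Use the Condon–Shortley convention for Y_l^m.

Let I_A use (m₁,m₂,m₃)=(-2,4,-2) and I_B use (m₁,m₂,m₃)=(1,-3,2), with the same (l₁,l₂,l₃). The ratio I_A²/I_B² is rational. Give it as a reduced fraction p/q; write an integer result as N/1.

9/1

Same 4,4,4: normalisation and zero-m 3j drop out of the ratio.
A: Δ: 4! 4! 4! / 13! → 1/450450; sum: t=4:+1/2304 = 1/2304; 3j²(4 4 4; -2 4 -2) = Δ·Π!·Σ² = 5/143  (sign +1)
B: Δ: 4! 4! 4! / 13! → 1/450450; sum: t=0:+1/864 t=1:−1/576 = -1/1728; 3j²(4 4 4; 1 -3 2) = Δ·Π!·Σ² = 5/1287  (sign -1)
I_A²/I_B² = (5/143)/(5/1287) = 9/1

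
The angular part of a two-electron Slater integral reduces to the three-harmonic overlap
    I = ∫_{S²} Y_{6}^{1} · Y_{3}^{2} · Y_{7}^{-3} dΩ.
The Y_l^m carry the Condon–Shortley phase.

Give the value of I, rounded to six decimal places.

0.023482

Rules hold: Σm=0, L=16 even, 3≤7≤9.
N = 13·7·15 = 1365
Δ = 2!·10!·4!/17! = 1/2042040
Racah Σ t=0..2: t=0:+1/207360 t=1:−1/57600 t=2:+1/207360 = -1/129600
⇒ 3j(6 3 7; 0 0 0)² = 168/12155, sgn +1
Racah Σ t=1..2: t=1:−1/414720 t=2:+1/362880 = 1/2903040
⇒ 3j(6 3 7; 1 2 -3)² = 25/68068, sgn +1
4πI² = N·(3j₀)²·(3jₘ)² = 3150/454597
I = +1·√(0.00692921/4π) = 0.02348211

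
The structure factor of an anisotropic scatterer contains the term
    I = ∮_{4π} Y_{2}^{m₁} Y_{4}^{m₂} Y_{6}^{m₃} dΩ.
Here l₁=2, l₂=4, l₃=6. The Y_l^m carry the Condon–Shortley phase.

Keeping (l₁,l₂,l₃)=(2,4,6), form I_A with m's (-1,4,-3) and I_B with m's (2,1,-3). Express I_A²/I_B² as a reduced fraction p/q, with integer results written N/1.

Shared (l₁,l₂,l₃)=(2,4,6): N and (l;000)² cancel in I_A²/I_B².
A: Δ = 0!·4!·8!/13! = 1/6435; Racah Σ t=0..0: t=0:+1/241920 = 1/241920; ⇒ 3j(2 4 6; -1 4 -3)² = 1/715, sgn -1
B: Δ = 0!·4!·8!/13! = 1/6435; Racah Σ t=0..0: t=0:+1/17280 = 1/17280; ⇒ 3j(2 4 6; 2 1 -3)² = 14/715, sgn -1
I_A²/I_B² = (1/715)/(14/715) = 1/14

1/14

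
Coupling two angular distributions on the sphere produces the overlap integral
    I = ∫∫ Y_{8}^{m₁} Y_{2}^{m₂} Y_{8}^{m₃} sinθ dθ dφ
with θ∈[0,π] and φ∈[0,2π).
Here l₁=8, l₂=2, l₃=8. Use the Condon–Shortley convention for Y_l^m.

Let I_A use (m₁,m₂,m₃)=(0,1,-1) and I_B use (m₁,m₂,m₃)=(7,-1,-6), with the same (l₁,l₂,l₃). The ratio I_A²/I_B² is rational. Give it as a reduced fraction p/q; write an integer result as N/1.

Same 8,2,8: normalisation and zero-m 3j drop out of the ratio.
A: Δ: 2! 14! 2! / 19! → 1/348840; sum: t=1:−1/50803200 t=2:+1/58060800 = -1/406425600; 3j²(8 2 8; 0 1 -1) = Δ·Π!·Σ² = 1/3230  (sign +1)
B: Δ: 2! 14! 2! / 19! → 1/348840; sum: t=0:+1/12454041600 t=1:−1/174356582400 = 1/13412044800; 3j²(8 2 8; 7 -1 -6) = Δ·Π!·Σ² = 169/7752  (sign +1)
I_A²/I_B² = (1/3230)/(169/7752) = 12/845

12/845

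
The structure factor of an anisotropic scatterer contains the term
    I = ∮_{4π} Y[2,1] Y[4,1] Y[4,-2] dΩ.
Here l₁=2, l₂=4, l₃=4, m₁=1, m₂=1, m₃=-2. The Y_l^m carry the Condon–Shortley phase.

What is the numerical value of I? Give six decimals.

0.127700

Rules hold: Σm=0, L=10 even, 2≤4≤6.
N = 5·9·9 = 405
Δ = 2!·2!·6!/11! = 1/13860
Racah Σ t=0..2: t=0:+1/192 t=1:−1/36 t=2:+1/192 = -5/288
⇒ 3j(2 4 4; 0 0 0)² = 20/693, sgn -1
Racah Σ t=0..1: t=0:+1/240 t=1:−1/96 = -1/160
⇒ 3j(2 4 4; 1 1 -2)² = 27/1540, sgn -1
4πI² = N·(3j₀)²·(3jₘ)² = 1215/5929
I = +1·√(0.204925/4π) = 0.12770047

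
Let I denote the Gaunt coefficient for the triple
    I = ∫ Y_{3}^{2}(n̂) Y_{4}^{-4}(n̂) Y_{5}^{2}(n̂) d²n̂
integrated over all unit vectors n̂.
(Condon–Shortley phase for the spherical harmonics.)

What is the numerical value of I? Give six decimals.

Rules hold: Σm=0, L=12 even, 1≤5≤7.
N = 7·9·11 = 693
Δ = 2!·4!·6!/13! = 1/180180
Racah Σ t=0..2: t=0:+1/576 t=1:−1/144 t=2:+1/576 = -1/288
⇒ 3j(3 4 5; 0 0 0)² = 20/1001, sgn +1
Racah Σ t=0..0: t=0:+1/8640 = 1/8640
⇒ 3j(3 4 5; 2 -4 2)² = 14/1287, sgn -1
4πI² = N·(3j₀)²·(3jₘ)² = 280/1859
I = -1·√(0.150619/4π) = -0.10947990

-0.109480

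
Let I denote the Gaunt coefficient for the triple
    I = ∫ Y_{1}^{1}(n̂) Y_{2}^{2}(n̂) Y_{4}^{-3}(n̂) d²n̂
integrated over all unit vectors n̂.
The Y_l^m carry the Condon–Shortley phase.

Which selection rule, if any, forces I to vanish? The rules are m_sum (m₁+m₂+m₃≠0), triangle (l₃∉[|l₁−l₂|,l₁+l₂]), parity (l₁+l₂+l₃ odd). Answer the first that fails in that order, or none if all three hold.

triangle

azimuthal sum: 1 + 2 − 3 = 0  ✓
1 ≤ 4 ≤ 3 (triangle on l)  ✗
L = 1 + 2 + 4 = 7 (odd)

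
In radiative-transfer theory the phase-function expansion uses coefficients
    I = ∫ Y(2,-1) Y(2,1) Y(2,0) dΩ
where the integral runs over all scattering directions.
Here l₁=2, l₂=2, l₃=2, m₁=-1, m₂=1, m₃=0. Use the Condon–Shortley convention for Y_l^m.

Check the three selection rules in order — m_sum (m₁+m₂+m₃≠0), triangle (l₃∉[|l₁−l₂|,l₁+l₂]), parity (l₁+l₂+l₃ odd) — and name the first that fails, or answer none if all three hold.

Σmᵢ = 0  ✓
l₃∈[|l₁−l₂|,l₁+l₂]=[0,4], have l₃=2  ✓
Σlᵢ = 6 ⇒ even  ✓

none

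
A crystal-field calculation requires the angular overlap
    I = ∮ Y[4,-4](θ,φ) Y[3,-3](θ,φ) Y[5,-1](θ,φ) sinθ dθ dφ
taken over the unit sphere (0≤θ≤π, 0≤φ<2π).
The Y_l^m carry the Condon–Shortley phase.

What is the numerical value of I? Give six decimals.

Σmᵢ = -8 ≠ 0, so the φ-integral vanishes; I = 0

0.000000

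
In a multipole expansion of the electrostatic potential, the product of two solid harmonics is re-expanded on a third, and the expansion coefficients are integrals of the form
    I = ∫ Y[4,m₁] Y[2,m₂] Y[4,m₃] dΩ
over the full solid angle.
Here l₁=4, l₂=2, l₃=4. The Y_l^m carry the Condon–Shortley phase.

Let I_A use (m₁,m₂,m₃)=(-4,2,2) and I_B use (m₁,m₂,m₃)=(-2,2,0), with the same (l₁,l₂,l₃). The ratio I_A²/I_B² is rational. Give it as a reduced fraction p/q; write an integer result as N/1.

14/45

Shared (l₁,l₂,l₃)=(4,2,4): N and (l;000)² cancel in I_A²/I_B².
A: Δ = 2!·6!·2!/11! = 1/13860; Racah Σ t=2..2: t=2:+1/2880 = 1/2880; ⇒ 3j(4 2 4; -4 2 2)² = 2/165, sgn +1
B: Δ = 2!·6!·2!/11! = 1/13860; Racah Σ t=2..2: t=2:+1/192 = 1/192; ⇒ 3j(4 2 4; -2 2 0)² = 3/77, sgn +1
I_A²/I_B² = (2/165)/(3/77) = 14/45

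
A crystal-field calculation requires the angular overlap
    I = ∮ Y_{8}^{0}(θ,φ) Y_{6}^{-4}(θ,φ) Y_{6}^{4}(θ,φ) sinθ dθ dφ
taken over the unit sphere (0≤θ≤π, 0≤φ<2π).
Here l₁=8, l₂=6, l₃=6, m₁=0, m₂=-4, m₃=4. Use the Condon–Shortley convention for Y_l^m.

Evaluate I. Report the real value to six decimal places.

0.145675

m-sum 0 ✓  L=20 even ✓  2≤6≤14 ✓
Π(2lᵢ+1) = 17×13×13 = 2873
triangle coeff Δ(8,6,6) = 1/1309458150
Σ_t [2,6]: t=2:+1/49766400 t=3:−1/3110400 t=4:+1/1327104 t=5:−1/3110400 t=6:+1/49766400 = 1/6635520
(3j)²=350/46189 [(8 6 6; 0 0 0)], sign=+1
Σ_t [0,2]: t=0:+1/6502809600 t=1:−1/152409600 t=2:+1/49766400 = 89/6502809600
(3j)²=7921/646646 [(8 6 6; 0 -4 4)], sign=+1
⇒ 4πI² = 198025/742577
I = (+1)√(198025/742577/(4π)) = 0.14567477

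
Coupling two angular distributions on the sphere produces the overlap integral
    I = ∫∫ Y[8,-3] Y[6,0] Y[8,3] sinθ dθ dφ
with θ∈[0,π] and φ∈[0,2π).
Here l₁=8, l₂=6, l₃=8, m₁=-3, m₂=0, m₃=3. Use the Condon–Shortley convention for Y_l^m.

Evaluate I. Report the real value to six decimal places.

Checks pass: Σm=0; 22 even; l₃=8∈[2,14].
(2·8+1)(2·6+1)(2·8+1) = 3757
Δ: 6! 10! 6! / 23! → 1/13742520792
sum: t=0:+1/41803776000 t=1:−1/435456000 t=2:+1/39813120 t=3:−1/18662400 t=4:+1/39813120 t=5:−1/435456000 t=6:+1/41803776000 = -11/1393459200
3j²(8 6 8; 0 0 0) = Δ·Π!·Σ² = 600/96577  (sign -1)
sum: t=1:−1/52254720000 t=2:+1/836075520 t=3:−1/104509440 t=4:+1/69672960 t=5:−1/248832000 t=6:+1/7464960000 = 31/14929920000
3j²(8 6 8; -3 0 3) = Δ·Π!·Σ² = 2883/772616  (sign -1)
combine: 4πI² = 3757·600/96577·2883/772616 = 216225/2482597
take √, sign +1: I = 0.08325204

0.083252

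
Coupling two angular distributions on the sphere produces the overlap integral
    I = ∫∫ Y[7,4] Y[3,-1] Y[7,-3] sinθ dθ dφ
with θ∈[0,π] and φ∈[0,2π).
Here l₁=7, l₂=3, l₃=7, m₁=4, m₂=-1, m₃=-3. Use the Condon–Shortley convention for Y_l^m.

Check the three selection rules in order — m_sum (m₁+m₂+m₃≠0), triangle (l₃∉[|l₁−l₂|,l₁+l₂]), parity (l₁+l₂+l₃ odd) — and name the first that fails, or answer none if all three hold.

parity

azimuthal sum: 4 − 1 − 3 = 0  ✓
4 ≤ 7 ≤ 10 (triangle on l)  ✓
L = 7 + 3 + 7 = 17 (odd)  ✗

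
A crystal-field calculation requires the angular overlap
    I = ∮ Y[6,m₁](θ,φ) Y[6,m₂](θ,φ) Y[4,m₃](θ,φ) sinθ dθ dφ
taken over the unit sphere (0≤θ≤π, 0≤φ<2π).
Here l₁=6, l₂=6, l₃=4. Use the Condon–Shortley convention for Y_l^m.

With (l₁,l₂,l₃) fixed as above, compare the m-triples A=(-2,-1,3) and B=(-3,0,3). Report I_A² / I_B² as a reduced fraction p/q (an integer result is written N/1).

7/54

Shared (l₁,l₂,l₃)=(6,6,4): N and (l;000)² cancel in I_A²/I_B².
A: Δ = 8!·4!·4!/17! = 1/15315300; Racah Σ t=4..5: t=4:+1/82944 t=5:−1/103680 = 1/414720; ⇒ 3j(6 6 4; -2 -1 3)² = 49/43758, sgn -1
B: Δ = 8!·4!·4!/17! = 1/15315300; Racah Σ t=5..6: t=5:−1/103680 t=6:+1/207360 = -1/207360; ⇒ 3j(6 6 4; -3 0 3)² = 21/2431, sgn +1
I_A²/I_B² = (49/43758)/(21/2431) = 7/54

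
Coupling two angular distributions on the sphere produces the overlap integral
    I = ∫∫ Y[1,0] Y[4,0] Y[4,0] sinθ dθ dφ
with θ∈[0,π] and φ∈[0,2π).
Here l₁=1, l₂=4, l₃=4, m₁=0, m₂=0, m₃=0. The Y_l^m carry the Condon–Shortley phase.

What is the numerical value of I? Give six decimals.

0.000000

Σlᵢ=9 odd — θ-integrand is odd under cosθ→−cosθ; I=0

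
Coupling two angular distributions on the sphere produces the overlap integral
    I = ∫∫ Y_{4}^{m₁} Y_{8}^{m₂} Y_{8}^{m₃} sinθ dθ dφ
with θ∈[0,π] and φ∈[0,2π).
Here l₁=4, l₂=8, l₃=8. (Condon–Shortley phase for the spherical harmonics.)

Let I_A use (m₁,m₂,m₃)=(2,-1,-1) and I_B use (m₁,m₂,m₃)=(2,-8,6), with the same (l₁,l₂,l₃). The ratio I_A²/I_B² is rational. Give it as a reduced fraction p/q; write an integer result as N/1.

120/169

Same 4,8,8: normalisation and zero-m 3j drop out of the ratio.
A: Δ: 4! 4! 12! / 21! → 1/185175900; sum: t=0:+1/58060800 t=1:−1/18662400 t=2:+1/58060800 = -1/52254720; 3j²(4 8 8; 2 -1 -1) = Δ·Π!·Σ² = 40/4199  (sign +1)
B: Δ: 4! 4! 12! / 21! → 1/185175900; sum: t=0:+1/45984153600 = 1/45984153600; 3j²(4 8 8; 2 -8 6) = Δ·Π!·Σ² = 13/969  (sign +1)
I_A²/I_B² = (40/4199)/(13/969) = 120/169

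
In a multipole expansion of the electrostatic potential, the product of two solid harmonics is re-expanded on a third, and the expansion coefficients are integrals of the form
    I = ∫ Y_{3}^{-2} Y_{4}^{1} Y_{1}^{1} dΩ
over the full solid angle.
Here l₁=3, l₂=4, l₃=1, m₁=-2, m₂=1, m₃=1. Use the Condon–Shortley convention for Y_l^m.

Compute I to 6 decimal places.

Rules hold: Σm=0, L=8 even, 1≤1≤7.
N = 7·9·3 = 189
Δ = 6!·0!·2!/9! = 1/252
Racah Σ t=3..3: t=3:−1/36 = -1/36
⇒ 3j(3 4 1; 0 0 0)² = 4/63, sgn +1
Racah Σ t=5..5: t=5:−1/240 = -1/240
⇒ 3j(3 4 1; -2 1 1)² = 1/84, sgn -1
4πI² = N·(3j₀)²·(3jₘ)² = 1/7
I = -1·√(0.142857/4π) = -0.10662181

-0.106622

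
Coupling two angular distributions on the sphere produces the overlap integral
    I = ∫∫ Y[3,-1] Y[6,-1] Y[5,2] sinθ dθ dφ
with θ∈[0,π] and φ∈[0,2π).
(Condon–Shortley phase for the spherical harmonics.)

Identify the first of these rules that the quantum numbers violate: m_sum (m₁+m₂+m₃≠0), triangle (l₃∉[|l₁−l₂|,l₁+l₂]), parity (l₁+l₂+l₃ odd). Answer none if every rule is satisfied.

Σmᵢ = 0  ✓
l₃∈[|l₁−l₂|,l₁+l₂]=[3,9], have l₃=5  ✓
Σlᵢ = 14 ⇒ even  ✓

none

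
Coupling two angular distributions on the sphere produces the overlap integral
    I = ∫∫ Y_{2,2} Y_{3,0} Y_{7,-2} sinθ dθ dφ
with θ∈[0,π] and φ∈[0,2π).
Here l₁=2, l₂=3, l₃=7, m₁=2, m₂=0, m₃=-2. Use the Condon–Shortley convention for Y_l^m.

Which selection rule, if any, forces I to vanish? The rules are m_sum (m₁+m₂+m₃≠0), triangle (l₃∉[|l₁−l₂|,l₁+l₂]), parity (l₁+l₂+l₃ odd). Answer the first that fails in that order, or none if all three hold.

triangle

m₁+m₂+m₃ = 2 + 0 − 2 = 0  ✓
triangle: |2−3|=1 ≤ l₃=7 ≤ 2+3=5  ✗
parity: l₁+l₂+l₃ = 12 is even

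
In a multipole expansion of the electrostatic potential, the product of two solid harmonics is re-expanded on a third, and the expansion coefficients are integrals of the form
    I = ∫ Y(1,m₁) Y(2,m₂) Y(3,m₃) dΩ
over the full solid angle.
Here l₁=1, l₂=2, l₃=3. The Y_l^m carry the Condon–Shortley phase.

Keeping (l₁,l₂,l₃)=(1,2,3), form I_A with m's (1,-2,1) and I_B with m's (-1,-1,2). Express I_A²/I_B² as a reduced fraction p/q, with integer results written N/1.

Shared (l₁,l₂,l₃)=(1,2,3): N and (l;000)² cancel in I_A²/I_B².
A: Δ = 0!·2!·4!/7! = 1/105; Racah Σ t=0..0: t=0:+1/48 = 1/48; ⇒ 3j(1 2 3; 1 -2 1)² = 1/105, sgn +1
B: Δ = 0!·2!·4!/7! = 1/105; Racah Σ t=0..0: t=0:+1/12 = 1/12; ⇒ 3j(1 2 3; -1 -1 2)² = 2/21, sgn -1
I_A²/I_B² = (1/105)/(2/21) = 1/10

1/10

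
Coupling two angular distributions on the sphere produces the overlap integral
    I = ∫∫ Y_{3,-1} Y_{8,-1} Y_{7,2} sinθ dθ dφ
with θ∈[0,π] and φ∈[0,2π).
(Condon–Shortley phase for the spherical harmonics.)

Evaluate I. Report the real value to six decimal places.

Checks pass: Σm=0; 18 even; l₃=7∈[5,11].
(2·3+1)(2·8+1)(2·7+1) = 1785
Δ: 4! 2! 12! / 19! → 1/5290740
sum: t=1:−1/7257600 t=2:+1/2073600 t=3:−1/7257600 = 1/4838400
3j²(3 8 7; 0 0 0) = Δ·Π!·Σ² = 252/20995  (sign -1)
sum: t=2:+1/4838400 t=3:−1/5806080 t=4:+1/104509440 = 23/522547200
3j²(3 8 7; -1 -1 2) = Δ·Π!·Σ² = 529/377910  (sign -1)
combine: 4πI² = 1785·252/20995·529/377910 = 155526/5185765
take √, sign +1: I = 0.04885288

0.048853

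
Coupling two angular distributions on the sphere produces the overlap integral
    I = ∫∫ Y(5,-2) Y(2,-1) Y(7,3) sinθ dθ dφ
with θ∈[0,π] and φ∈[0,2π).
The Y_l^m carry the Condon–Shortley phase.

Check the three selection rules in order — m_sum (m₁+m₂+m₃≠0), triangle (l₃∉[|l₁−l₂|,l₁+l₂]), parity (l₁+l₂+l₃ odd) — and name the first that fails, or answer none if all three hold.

none

m₁+m₂+m₃ = -2 − 1 + 3 = 0  ✓
triangle: |5−2|=3 ≤ l₃=7 ≤ 5+2=7  ✓
parity: l₁+l₂+l₃ = 14 is even  ✓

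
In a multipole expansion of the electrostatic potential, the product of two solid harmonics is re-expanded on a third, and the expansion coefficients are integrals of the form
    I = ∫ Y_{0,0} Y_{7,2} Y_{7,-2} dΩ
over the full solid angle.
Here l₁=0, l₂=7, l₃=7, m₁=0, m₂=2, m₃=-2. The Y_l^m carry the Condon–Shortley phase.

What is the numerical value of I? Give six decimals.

m-sum 0 ✓  L=14 even ✓  7≤7≤7 ✓
Π(2lᵢ+1) = 1×15×15 = 225
triangle coeff Δ(0,7,7) = 1/15
Σ_t [0,0]: t=0:+1/25401600 = 1/25401600
(3j)²=1/15 [(0 7 7; 0 0 0)], sign=-1
Σ_t [0,0]: t=0:+1/43545600 = 1/43545600
(3j)²=1/15 [(0 7 7; 0 2 -2)], sign=-1
⇒ 4πI² = 1/1
I = (+1)√(1/1/(4π)) = 0.28209479

0.282095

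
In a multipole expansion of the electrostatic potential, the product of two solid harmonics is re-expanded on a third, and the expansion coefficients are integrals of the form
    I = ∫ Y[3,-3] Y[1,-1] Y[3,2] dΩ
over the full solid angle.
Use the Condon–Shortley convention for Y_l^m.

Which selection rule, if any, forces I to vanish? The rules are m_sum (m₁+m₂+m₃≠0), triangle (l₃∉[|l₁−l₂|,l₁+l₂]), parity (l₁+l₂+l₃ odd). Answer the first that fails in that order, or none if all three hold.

m_sum

m₁+m₂+m₃ = -3 − 1 + 2 = -2  ✗
triangle: |3−1|=2 ≤ l₃=3 ≤ 3+1=4
parity: l₁+l₂+l₃ = 7 is odd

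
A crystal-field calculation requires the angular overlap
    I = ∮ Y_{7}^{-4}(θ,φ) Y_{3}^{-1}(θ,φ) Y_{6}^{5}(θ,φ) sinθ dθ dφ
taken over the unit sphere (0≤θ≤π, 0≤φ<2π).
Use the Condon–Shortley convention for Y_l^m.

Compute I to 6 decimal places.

m-sum 0 ✓  L=16 even ✓  4≤6≤10 ✓
Π(2lᵢ+1) = 15×7×13 = 1365
triangle coeff Δ(7,3,6) = 1/2042040
Σ_t [1,3]: t=1:−1/207360 t=2:+1/57600 t=3:−1/207360 = 1/129600
(3j)²=168/12155 [(7 3 6; 0 0 0)], sign=+1
Σ_t [1,2]: t=1:−1/21772800 t=2:+1/2903040 = 13/43545600
(3j)²=143/7140 [(7 3 6; -4 -1 5)], sign=-1
⇒ 4πI² = 546/1445
I = (-1)√(546/1445/(4π)) = -0.17340334

-0.173403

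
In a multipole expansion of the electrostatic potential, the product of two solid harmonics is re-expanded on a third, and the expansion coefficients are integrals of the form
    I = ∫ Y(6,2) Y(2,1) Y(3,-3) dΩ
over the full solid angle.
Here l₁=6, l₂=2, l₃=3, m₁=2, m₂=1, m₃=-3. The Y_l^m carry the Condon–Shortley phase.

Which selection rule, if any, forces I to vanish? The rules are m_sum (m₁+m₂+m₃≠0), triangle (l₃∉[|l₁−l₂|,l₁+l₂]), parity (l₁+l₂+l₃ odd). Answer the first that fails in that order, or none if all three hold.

triangle

azimuthal sum: 2 + 1 − 3 = 0  ✓
4 ≤ 3 ≤ 8 (triangle on l)  ✗
L = 6 + 2 + 3 = 11 (odd)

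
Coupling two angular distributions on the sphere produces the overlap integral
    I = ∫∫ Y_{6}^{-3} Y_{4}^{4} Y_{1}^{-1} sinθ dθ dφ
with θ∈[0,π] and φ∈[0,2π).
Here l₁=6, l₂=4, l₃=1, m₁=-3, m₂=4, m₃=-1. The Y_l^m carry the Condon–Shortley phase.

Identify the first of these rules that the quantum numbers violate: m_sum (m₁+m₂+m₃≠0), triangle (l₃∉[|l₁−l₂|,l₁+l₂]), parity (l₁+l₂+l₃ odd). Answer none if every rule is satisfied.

azimuthal sum: -3 + 4 − 1 = 0  ✓
2 ≤ 1 ≤ 10 (triangle on l)  ✗
L = 6 + 4 + 1 = 11 (odd)

triangle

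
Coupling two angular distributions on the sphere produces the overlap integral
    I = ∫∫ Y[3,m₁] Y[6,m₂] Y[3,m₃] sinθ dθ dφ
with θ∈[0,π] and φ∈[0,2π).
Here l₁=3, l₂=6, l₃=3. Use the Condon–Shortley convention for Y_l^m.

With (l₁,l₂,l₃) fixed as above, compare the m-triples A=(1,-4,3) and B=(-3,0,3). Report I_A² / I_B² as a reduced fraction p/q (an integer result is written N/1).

210/1

Same 3,6,3: normalisation and zero-m 3j drop out of the ratio.
A: Δ: 6! 0! 6! / 13! → 1/12012; sum: t=2:+1/34560 = 1/34560; 3j²(3 6 3; 1 -4 3) = Δ·Π!·Σ² = 5/286  (sign +1)
B: Δ: 6! 0! 6! / 13! → 1/12012; sum: t=6:+1/518400 = 1/518400; 3j²(3 6 3; -3 0 3) = Δ·Π!·Σ² = 1/12012  (sign +1)
I_A²/I_B² = (5/286)/(1/12012) = 210/1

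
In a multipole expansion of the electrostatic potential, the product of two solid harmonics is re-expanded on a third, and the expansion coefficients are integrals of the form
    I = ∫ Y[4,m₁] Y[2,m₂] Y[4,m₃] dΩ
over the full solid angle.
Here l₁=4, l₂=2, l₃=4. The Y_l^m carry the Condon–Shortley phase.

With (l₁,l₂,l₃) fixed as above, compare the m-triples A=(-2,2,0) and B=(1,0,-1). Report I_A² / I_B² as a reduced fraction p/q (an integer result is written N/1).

l's match ⇒ only the (l;m) 3-j factors differ between A and B.
A: triangle coeff Δ(4,2,4) = 1/13860; Σ_t [2,2]: t=2:+1/192 = 1/192; (3j)²=3/77 [(4 2 4; -2 2 0)], sign=+1
B: triangle coeff Δ(4,2,4) = 1/13860; Σ_t [0,2]: t=0:+1/144 t=1:−1/48 t=2:+1/480 = -17/1440; (3j)²=289/13860 [(4 2 4; 1 0 -1)], sign=+1
I_A²/I_B² = (3/77)/(289/13860) = 540/289

540/289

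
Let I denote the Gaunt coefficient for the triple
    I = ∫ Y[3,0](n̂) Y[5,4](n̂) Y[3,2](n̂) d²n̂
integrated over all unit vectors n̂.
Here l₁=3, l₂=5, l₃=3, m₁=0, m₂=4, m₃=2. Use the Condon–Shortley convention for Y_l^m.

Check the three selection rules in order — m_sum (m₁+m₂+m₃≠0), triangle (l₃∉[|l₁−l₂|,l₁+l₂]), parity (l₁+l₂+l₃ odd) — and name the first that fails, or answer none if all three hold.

Σmᵢ = 6  ✗
l₃∈[|l₁−l₂|,l₁+l₂]=[2,8], have l₃=3
Σlᵢ = 11 ⇒ odd

m_sum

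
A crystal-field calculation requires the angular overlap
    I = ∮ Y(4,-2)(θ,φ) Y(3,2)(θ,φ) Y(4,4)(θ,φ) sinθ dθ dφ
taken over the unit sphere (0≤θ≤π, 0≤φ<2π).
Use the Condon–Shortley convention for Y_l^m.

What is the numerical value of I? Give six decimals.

Σmᵢ = 4 ≠ 0, so the φ-integral vanishes; I = 0

0.000000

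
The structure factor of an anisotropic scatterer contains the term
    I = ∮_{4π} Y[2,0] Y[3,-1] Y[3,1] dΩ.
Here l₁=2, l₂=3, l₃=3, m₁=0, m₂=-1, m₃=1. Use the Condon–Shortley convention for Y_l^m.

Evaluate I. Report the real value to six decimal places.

Rules hold: Σm=0, L=8 even, 1≤3≤5.
N = 5·7·7 = 245
Δ = 2!·2!·4!/9! = 1/3780
Racah Σ t=0..2: t=0:+1/24 t=1:−1/4 t=2:+1/24 = -1/6
⇒ 3j(2 3 3; 0 0 0)² = 4/105, sgn +1
Racah Σ t=0..2: t=0:+1/16 t=1:−1/6 t=2:+1/96 = -3/32
⇒ 3j(2 3 3; 0 -1 1)² = 3/140, sgn -1
4πI² = N·(3j₀)²·(3jₘ)² = 1/5
I = -1·√(0.2/4π) = -0.12615663

-0.126157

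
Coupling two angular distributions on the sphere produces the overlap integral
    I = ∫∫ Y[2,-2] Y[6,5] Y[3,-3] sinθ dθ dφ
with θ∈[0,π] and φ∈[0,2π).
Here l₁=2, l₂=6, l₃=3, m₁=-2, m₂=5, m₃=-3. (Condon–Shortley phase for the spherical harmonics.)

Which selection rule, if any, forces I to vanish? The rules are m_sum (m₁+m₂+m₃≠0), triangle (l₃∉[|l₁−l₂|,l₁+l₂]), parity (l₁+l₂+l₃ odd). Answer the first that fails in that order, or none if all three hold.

triangle

m₁+m₂+m₃ = -2 + 5 − 3 = 0  ✓
triangle: |2−6|=4 ≤ l₃=3 ≤ 2+6=8  ✗
parity: l₁+l₂+l₃ = 11 is odd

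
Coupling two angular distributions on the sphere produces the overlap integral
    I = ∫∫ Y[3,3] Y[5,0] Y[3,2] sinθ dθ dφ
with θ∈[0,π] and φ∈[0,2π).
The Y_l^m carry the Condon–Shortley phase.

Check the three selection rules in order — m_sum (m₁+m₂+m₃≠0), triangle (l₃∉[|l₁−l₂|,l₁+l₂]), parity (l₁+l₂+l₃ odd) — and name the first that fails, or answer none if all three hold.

m₁+m₂+m₃ = 3 + 0 + 2 = 5  ✗
triangle: |3−5|=2 ≤ l₃=3 ≤ 3+5=8
parity: l₁+l₂+l₃ = 11 is odd

m_sum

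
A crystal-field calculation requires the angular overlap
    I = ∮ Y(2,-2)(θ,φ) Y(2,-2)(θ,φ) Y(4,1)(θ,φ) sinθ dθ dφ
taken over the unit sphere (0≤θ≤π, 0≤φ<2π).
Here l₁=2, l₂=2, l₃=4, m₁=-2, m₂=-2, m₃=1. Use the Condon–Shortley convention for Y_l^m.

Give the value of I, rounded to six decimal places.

-2 − 2 + 1 = -3 ≠ 0: azimuthal integral kills it; I = 0

0.000000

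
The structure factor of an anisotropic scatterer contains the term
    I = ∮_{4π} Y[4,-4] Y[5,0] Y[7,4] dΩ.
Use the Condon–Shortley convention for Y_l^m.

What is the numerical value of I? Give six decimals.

-0.178703

Checks pass: Σm=0; 16 even; l₃=7∈[1,9].
(2·4+1)(2·5+1)(2·7+1) = 1485
Δ: 2! 6! 8! / 17! → 1/6126120
sum: t=0:+1/69120 t=1:−1/20736 t=2:+1/69120 = -1/51840
3j²(4 5 7; 0 0 0) = Δ·Π!·Σ² = 280/21879  (sign +1)
sum: t=2:+1/1036800 = 1/1036800
3j²(4 5 7; -4 0 4) = Δ·Π!·Σ² = 14/663  (sign -1)
combine: 4πI² = 1485·280/21879·14/663 = 19600/48841
take √, sign -1: I = -0.17870258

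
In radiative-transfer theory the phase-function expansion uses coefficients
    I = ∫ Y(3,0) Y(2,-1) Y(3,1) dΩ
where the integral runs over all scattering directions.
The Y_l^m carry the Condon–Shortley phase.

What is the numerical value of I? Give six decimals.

Checks pass: Σm=0; 8 even; l₃=3∈[1,5].
(2·3+1)(2·2+1)(2·3+1) = 245
Δ: 2! 4! 2! / 9! → 1/3780
sum: t=0:+1/24 t=1:−1/4 t=2:+1/24 = -1/6
3j²(3 2 3; 0 0 0) = Δ·Π!·Σ² = 4/105  (sign +1)
sum: t=0:+1/12 t=1:−1/8 = -1/24
3j²(3 2 3; 0 -1 1) = Δ·Π!·Σ² = 1/210  (sign -1)
combine: 4πI² = 245·4/105·1/210 = 2/45
take √, sign -1: I = -0.05947080

-0.059471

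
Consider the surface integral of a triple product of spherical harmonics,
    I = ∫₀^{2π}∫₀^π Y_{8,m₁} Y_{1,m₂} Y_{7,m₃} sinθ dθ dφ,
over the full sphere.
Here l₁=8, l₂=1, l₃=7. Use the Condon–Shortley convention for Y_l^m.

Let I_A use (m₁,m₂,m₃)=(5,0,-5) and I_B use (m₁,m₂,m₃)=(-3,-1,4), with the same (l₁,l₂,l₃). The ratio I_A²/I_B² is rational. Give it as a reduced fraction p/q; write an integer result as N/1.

39/10

Same 8,1,7: normalisation and zero-m 3j drop out of the ratio.
A: Δ: 2! 14! 0! / 17! → 1/2040; sum: t=1:−1/958003200 = -1/958003200; 3j²(8 1 7; 5 0 -5) = Δ·Π!·Σ² = 13/680  (sign -1)
B: Δ: 2! 14! 0! / 17! → 1/2040; sum: t=0:+1/479001600 = 1/479001600; 3j²(8 1 7; -3 -1 4) = Δ·Π!·Σ² = 1/204  (sign -1)
I_A²/I_B² = (13/680)/(1/204) = 39/10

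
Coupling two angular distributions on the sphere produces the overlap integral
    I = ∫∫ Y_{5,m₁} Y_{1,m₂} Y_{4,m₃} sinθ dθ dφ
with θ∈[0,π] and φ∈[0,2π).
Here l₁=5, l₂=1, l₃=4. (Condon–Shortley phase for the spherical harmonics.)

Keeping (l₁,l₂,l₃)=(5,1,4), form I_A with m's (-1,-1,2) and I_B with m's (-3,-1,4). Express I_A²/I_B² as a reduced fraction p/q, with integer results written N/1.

6/1

Shared (l₁,l₂,l₃)=(5,1,4): N and (l;000)² cancel in I_A²/I_B².
A: Δ = 2!·8!·0!/11! = 1/495; Racah Σ t=0..0: t=0:+1/2880 = 1/2880; ⇒ 3j(5 1 4; -1 -1 2)² = 2/165, sgn +1
B: Δ = 2!·8!·0!/11! = 1/495; Racah Σ t=0..0: t=0:+1/80640 = 1/80640; ⇒ 3j(5 1 4; -3 -1 4)² = 1/495, sgn +1
I_A²/I_B² = (2/165)/(1/495) = 6/1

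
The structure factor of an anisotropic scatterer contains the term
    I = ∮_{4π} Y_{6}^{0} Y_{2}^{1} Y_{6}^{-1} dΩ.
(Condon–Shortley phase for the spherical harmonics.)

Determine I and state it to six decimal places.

-0.030344

Rules hold: Σm=0, L=14 even, 4≤6≤8.
N = 13·5·13 = 845
Δ = 2!·10!·2!/15! = 1/90090
Racah Σ t=0..2: t=0:+1/69120 t=1:−1/14400 t=2:+1/69120 = -7/172800
⇒ 3j(6 2 6; 0 0 0)² = 14/715, sgn -1
Racah Σ t=1..2: t=1:−1/28800 t=2:+1/34560 = -1/172800
⇒ 3j(6 2 6; 0 1 -1)² = 1/1430, sgn +1
4πI² = N·(3j₀)²·(3jₘ)² = 7/605
I = -1·√(0.0115702/4π) = -0.03034355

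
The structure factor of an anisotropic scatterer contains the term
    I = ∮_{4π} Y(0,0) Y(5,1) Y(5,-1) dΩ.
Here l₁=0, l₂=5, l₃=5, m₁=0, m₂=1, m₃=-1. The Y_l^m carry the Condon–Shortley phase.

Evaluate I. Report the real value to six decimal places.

-0.282095

Checks pass: Σm=0; 10 even; l₃=5∈[5,5].
(2·0+1)(2·5+1)(2·5+1) = 121
Δ: 0! 0! 10! / 11! → 1/11
sum: t=0:+1/14400 = 1/14400
3j²(0 5 5; 0 0 0) = Δ·Π!·Σ² = 1/11  (sign -1)
sum: t=0:+1/17280 = 1/17280
3j²(0 5 5; 0 1 -1) = Δ·Π!·Σ² = 1/11  (sign +1)
combine: 4πI² = 121·1/11·1/11 = 1/1
take √, sign -1: I = -0.28209479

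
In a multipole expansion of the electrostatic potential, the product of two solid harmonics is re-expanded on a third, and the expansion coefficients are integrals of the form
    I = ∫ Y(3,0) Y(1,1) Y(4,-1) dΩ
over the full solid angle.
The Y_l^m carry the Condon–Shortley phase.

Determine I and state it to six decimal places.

Checks pass: Σm=0; 8 even; l₃=4∈[2,4].
(2·3+1)(2·1+1)(2·4+1) = 189
Δ: 0! 6! 2! / 9! → 1/252
sum: t=0:+1/36 = 1/36
3j²(3 1 4; 0 0 0) = Δ·Π!·Σ² = 4/63  (sign +1)
sum: t=0:+1/72 = 1/72
3j²(3 1 4; 0 1 -1) = Δ·Π!·Σ² = 5/126  (sign -1)
combine: 4πI² = 189·4/63·5/126 = 10/21
take √, sign -1: I = -0.19466390

-0.194664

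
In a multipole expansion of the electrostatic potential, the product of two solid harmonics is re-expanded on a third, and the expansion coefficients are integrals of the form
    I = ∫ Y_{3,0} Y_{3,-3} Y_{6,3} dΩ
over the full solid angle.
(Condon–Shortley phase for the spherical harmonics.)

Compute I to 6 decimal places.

-0.108647

Checks pass: Σm=0; 12 even; l₃=6∈[0,6].
(2·3+1)(2·3+1)(2·6+1) = 637
Δ: 0! 6! 6! / 13! → 1/12012
sum: t=0:+1/1296 = 1/1296
3j²(3 3 6; 0 0 0) = Δ·Π!·Σ² = 100/3003  (sign +1)
sum: t=0:+1/25920 = 1/25920
3j²(3 3 6; 0 -3 3) = Δ·Π!·Σ² = 1/143  (sign -1)
combine: 4πI² = 637·100/3003·1/143 = 700/4719
take √, sign -1: I = -0.10864734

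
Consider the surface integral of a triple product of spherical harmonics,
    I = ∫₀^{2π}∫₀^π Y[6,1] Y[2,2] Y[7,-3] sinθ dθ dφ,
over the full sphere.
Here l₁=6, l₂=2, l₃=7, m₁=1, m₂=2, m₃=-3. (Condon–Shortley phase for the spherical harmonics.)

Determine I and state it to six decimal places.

0.000000

L=15 odd ⇒ parity kills the (l;000) factor ⇒ I = 0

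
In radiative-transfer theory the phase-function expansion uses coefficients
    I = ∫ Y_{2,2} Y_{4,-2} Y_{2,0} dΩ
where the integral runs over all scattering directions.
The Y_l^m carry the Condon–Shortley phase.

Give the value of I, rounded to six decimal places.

0.156078

m-sum 0 ✓  L=8 even ✓  2≤2≤6 ✓
Π(2lᵢ+1) = 5×9×5 = 225
triangle coeff Δ(2,4,2) = 1/630
Σ_t [2,2]: t=2:+1/16 = 1/16
(3j)²=2/35 [(2 4 2; 0 0 0)], sign=+1
Σ_t [0,0]: t=0:+1/96 = 1/96
(3j)²=1/42 [(2 4 2; 2 -2 0)], sign=+1
⇒ 4πI² = 15/49
I = (+1)√(15/49/(4π)) = 0.15607835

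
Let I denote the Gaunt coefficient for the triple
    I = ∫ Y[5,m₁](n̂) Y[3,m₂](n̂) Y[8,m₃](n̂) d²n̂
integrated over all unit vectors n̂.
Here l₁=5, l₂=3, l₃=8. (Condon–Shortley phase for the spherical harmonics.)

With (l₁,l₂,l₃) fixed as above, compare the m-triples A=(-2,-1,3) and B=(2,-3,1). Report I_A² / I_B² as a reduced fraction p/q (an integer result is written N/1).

Shared (l₁,l₂,l₃)=(5,3,8): N and (l;000)² cancel in I_A²/I_B².
A: Δ = 0!·10!·6!/17! = 1/136136; Racah Σ t=0..0: t=0:+1/1451520 = 1/1451520; ⇒ 3j(5 3 8; -2 -1 3)² = 75/3094, sgn -1
B: Δ = 0!·10!·6!/17! = 1/136136; Racah Σ t=0..0: t=0:+1/21772800 = 1/21772800; ⇒ 3j(5 3 8; 2 -3 1)² = 3/4862, sgn -1
I_A²/I_B² = (75/3094)/(3/4862) = 275/7

275/7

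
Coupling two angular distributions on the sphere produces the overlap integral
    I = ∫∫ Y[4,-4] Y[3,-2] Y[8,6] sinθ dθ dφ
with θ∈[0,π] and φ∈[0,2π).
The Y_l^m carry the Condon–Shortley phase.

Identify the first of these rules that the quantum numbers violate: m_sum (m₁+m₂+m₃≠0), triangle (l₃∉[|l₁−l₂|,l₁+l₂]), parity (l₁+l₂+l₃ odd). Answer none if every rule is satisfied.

Σmᵢ = 0  ✓
l₃∈[|l₁−l₂|,l₁+l₂]=[1,7], have l₃=8  ✗
Σlᵢ = 15 ⇒ odd

triangle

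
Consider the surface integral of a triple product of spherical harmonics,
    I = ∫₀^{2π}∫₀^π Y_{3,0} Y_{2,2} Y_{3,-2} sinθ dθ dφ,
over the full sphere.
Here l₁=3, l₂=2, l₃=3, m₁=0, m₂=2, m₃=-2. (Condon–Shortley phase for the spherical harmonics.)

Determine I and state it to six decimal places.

Rules hold: Σm=0, L=8 even, 1≤3≤5.
N = 7·5·7 = 245
Δ = 2!·4!·2!/9! = 1/3780
Racah Σ t=0..2: t=0:+1/24 t=1:−1/4 t=2:+1/24 = -1/6
⇒ 3j(3 2 3; 0 0 0)² = 4/105, sgn +1
Racah Σ t=2..2: t=2:+1/24 = 1/24
⇒ 3j(3 2 3; 0 2 -2)² = 1/21, sgn -1
4πI² = N·(3j₀)²·(3jₘ)² = 4/9
I = -1·√(0.444444/4π) = -0.18806319

-0.188063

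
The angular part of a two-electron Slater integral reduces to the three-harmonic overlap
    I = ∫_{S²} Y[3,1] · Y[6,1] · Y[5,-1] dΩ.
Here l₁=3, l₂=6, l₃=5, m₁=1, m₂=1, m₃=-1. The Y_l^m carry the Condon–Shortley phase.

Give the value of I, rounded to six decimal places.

Σmᵢ = 1 ≠ 0, so the φ-integral vanishes; I = 0

0.000000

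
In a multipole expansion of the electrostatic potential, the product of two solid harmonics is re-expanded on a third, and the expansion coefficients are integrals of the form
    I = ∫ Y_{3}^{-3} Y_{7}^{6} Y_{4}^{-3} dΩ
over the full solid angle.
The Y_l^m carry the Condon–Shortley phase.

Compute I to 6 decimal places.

Rules hold: Σm=0, L=14 even, 4≤4≤10.
N = 7·15·9 = 945
Δ = 6!·0!·8!/15! = 1/45045
Racah Σ t=3..3: t=3:−1/20736 = -1/20736
⇒ 3j(3 7 4; 0 0 0)² = 35/1287, sgn -1
Racah Σ t=6..6: t=6:+1/3628800 = 1/3628800
⇒ 3j(3 7 4; -3 6 -3)² = 4/105, sgn -1
4πI² = N·(3j₀)²·(3jₘ)² = 140/143
I = +1·√(0.979021/4π) = 0.27912007

0.279120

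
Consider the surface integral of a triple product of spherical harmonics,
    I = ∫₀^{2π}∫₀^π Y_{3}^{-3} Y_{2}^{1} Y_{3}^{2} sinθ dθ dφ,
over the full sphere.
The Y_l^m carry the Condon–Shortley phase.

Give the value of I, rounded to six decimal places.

-0.210261

m-sum 0 ✓  L=8 even ✓  1≤3≤5 ✓
Π(2lᵢ+1) = 7×5×7 = 245
triangle coeff Δ(3,2,3) = 1/3780
Σ_t [0,2]: t=0:+1/24 t=1:−1/4 t=2:+1/24 = -1/6
(3j)²=4/105 [(3 2 3; 0 0 0)], sign=+1
Σ_t [2,2]: t=2:+1/48 = 1/48
(3j)²=5/84 [(3 2 3; -3 1 2)], sign=-1
⇒ 4πI² = 5/9
I = (-1)√(5/9/(4π)) = -0.21026104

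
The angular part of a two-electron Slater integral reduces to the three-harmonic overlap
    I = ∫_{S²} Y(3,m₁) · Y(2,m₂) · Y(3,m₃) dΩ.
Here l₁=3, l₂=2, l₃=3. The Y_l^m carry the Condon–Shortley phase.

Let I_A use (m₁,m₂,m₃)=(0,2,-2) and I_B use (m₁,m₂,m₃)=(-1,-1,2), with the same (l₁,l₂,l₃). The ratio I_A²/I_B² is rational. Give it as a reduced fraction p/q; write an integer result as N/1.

4/3

Same 3,2,3: normalisation and zero-m 3j drop out of the ratio.
A: Δ: 2! 4! 2! / 9! → 1/3780; sum: t=2:+1/24 = 1/24; 3j²(3 2 3; 0 2 -2) = Δ·Π!·Σ² = 1/21  (sign -1)
B: Δ: 2! 4! 2! / 9! → 1/3780; sum: t=0:+1/48 t=1:−1/12 = -1/16; 3j²(3 2 3; -1 -1 2) = Δ·Π!·Σ² = 1/28  (sign +1)
I_A²/I_B² = (1/21)/(1/28) = 4/3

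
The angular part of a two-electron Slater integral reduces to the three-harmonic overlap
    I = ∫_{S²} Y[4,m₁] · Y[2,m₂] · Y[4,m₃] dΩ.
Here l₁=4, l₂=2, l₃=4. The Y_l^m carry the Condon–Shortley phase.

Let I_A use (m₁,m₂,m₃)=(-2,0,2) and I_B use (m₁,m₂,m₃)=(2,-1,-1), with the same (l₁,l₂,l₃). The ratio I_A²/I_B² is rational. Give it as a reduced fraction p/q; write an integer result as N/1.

64/243

l's match ⇒ only the (l;m) 3-j factors differ between A and B.
A: triangle coeff Δ(4,2,4) = 1/13860; Σ_t [0,2]: t=0:+1/2880 t=1:−1/120 t=2:+1/192 = -1/360; (3j)²=16/3465 [(4 2 4; -2 0 2)], sign=-1
B: triangle coeff Δ(4,2,4) = 1/13860; Σ_t [0,1]: t=0:+1/96 t=1:−1/240 = 1/160; (3j)²=27/1540 [(4 2 4; 2 -1 -1)], sign=-1
I_A²/I_B² = (16/3465)/(27/1540) = 64/243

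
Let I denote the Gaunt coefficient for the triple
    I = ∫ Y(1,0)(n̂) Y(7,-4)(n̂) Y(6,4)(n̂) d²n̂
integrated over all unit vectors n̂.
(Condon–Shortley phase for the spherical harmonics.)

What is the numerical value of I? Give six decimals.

0.201000

Rules hold: Σm=0, L=14 even, 6≤6≤8.
N = 3·15·13 = 585
Δ = 2!·0!·12!/15! = 1/1365
Racah Σ t=1..1: t=1:−1/518400 = -1/518400
⇒ 3j(1 7 6; 0 0 0)² = 7/195, sgn -1
Racah Σ t=1..1: t=1:−1/7257600 = -1/7257600
⇒ 3j(1 7 6; 0 -4 4)² = 11/455, sgn -1
4πI² = N·(3j₀)²·(3jₘ)² = 33/65
I = +1·√(0.507692/4π) = 0.20099968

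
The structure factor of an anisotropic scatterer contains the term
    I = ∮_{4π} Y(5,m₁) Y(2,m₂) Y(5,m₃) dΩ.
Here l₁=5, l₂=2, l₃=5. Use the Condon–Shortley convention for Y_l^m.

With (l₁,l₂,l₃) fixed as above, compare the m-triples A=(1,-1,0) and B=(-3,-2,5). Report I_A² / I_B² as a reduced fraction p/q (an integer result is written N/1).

Same 5,2,5: normalisation and zero-m 3j drop out of the ratio.
A: Δ: 2! 8! 2! / 13! → 1/38610; sum: t=0:+1/1152 t=1:−1/1440 = 1/5760; 3j²(5 2 5; 1 -1 0) = Δ·Π!·Σ² = 1/858  (sign -1)
B: Δ: 2! 8! 2! / 13! → 1/38610; sum: t=0:+1/161280 = 1/161280; 3j²(5 2 5; -3 -2 5) = Δ·Π!·Σ² = 1/143  (sign +1)
I_A²/I_B² = (1/858)/(1/143) = 1/6

1/6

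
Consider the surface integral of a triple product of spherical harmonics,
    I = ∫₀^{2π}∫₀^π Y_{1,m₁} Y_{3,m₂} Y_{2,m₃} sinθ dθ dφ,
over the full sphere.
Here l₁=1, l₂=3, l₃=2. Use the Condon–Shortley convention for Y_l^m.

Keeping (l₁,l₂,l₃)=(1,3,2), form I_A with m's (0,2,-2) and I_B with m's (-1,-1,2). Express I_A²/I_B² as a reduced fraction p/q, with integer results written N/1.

5/1

l's match ⇒ only the (l;m) 3-j factors differ between A and B.
A: triangle coeff Δ(1,3,2) = 1/105; Σ_t [1,1]: t=1:−1/24 = -1/24; (3j)²=1/21 [(1 3 2; 0 2 -2)], sign=-1
B: triangle coeff Δ(1,3,2) = 1/105; Σ_t [2,2]: t=2:+1/48 = 1/48; (3j)²=1/105 [(1 3 2; -1 -1 2)], sign=+1
I_A²/I_B² = (1/21)/(1/105) = 5/1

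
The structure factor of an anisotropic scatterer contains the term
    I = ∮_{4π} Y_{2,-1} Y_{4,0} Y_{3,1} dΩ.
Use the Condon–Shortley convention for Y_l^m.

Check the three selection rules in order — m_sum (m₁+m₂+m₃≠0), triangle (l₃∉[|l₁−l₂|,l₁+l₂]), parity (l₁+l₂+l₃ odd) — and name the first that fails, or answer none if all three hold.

parity

m₁+m₂+m₃ = -1 + 0 + 1 = 0  ✓
triangle: |2−4|=2 ≤ l₃=3 ≤ 2+4=6  ✓
parity: l₁+l₂+l₃ = 9 is odd  ✗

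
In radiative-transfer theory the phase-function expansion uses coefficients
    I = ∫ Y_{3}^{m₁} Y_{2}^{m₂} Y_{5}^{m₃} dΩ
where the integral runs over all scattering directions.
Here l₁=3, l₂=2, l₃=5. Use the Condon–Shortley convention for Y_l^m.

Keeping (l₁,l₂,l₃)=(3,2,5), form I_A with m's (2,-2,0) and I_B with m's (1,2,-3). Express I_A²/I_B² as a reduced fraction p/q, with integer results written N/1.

Shared (l₁,l₂,l₃)=(3,2,5): N and (l;000)² cancel in I_A²/I_B².
A: Δ = 0!·6!·4!/11! = 1/2310; Racah Σ t=0..0: t=0:+1/2880 = 1/2880; ⇒ 3j(3 2 5; 2 -2 0)² = 1/462, sgn -1
B: Δ = 0!·6!·4!/11! = 1/2310; Racah Σ t=0..0: t=0:+1/1152 = 1/1152; ⇒ 3j(3 2 5; 1 2 -3)² = 1/33, sgn +1
I_A²/I_B² = (1/462)/(1/33) = 1/14

1/14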